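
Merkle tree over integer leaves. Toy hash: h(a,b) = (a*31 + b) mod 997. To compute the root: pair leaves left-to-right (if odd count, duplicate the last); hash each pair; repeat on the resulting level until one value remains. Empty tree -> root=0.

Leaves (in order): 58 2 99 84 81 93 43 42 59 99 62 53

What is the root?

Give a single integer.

Answer: 752

Derivation:
L0: [58, 2, 99, 84, 81, 93, 43, 42, 59, 99, 62, 53]
L1: h(58,2)=(58*31+2)%997=803 h(99,84)=(99*31+84)%997=162 h(81,93)=(81*31+93)%997=610 h(43,42)=(43*31+42)%997=378 h(59,99)=(59*31+99)%997=931 h(62,53)=(62*31+53)%997=978 -> [803, 162, 610, 378, 931, 978]
L2: h(803,162)=(803*31+162)%997=130 h(610,378)=(610*31+378)%997=345 h(931,978)=(931*31+978)%997=926 -> [130, 345, 926]
L3: h(130,345)=(130*31+345)%997=387 h(926,926)=(926*31+926)%997=719 -> [387, 719]
L4: h(387,719)=(387*31+719)%997=752 -> [752]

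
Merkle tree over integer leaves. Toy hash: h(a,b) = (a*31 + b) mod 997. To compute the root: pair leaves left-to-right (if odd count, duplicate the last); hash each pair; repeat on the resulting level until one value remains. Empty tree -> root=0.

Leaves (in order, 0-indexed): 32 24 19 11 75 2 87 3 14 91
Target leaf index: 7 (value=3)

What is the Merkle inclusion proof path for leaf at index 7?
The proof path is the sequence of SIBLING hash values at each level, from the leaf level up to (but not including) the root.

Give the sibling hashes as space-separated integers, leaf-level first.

L0 (leaves): [32, 24, 19, 11, 75, 2, 87, 3, 14, 91], target index=7
L1: h(32,24)=(32*31+24)%997=19 [pair 0] h(19,11)=(19*31+11)%997=600 [pair 1] h(75,2)=(75*31+2)%997=333 [pair 2] h(87,3)=(87*31+3)%997=706 [pair 3] h(14,91)=(14*31+91)%997=525 [pair 4] -> [19, 600, 333, 706, 525]
  Sibling for proof at L0: 87
L2: h(19,600)=(19*31+600)%997=192 [pair 0] h(333,706)=(333*31+706)%997=62 [pair 1] h(525,525)=(525*31+525)%997=848 [pair 2] -> [192, 62, 848]
  Sibling for proof at L1: 333
L3: h(192,62)=(192*31+62)%997=32 [pair 0] h(848,848)=(848*31+848)%997=217 [pair 1] -> [32, 217]
  Sibling for proof at L2: 192
L4: h(32,217)=(32*31+217)%997=212 [pair 0] -> [212]
  Sibling for proof at L3: 217
Root: 212
Proof path (sibling hashes from leaf to root): [87, 333, 192, 217]

Answer: 87 333 192 217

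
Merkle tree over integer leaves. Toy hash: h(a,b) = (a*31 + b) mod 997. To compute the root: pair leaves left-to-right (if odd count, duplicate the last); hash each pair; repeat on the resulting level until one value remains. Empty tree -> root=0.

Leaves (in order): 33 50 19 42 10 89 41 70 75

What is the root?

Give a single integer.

Answer: 427

Derivation:
L0: [33, 50, 19, 42, 10, 89, 41, 70, 75]
L1: h(33,50)=(33*31+50)%997=76 h(19,42)=(19*31+42)%997=631 h(10,89)=(10*31+89)%997=399 h(41,70)=(41*31+70)%997=344 h(75,75)=(75*31+75)%997=406 -> [76, 631, 399, 344, 406]
L2: h(76,631)=(76*31+631)%997=993 h(399,344)=(399*31+344)%997=749 h(406,406)=(406*31+406)%997=31 -> [993, 749, 31]
L3: h(993,749)=(993*31+749)%997=625 h(31,31)=(31*31+31)%997=992 -> [625, 992]
L4: h(625,992)=(625*31+992)%997=427 -> [427]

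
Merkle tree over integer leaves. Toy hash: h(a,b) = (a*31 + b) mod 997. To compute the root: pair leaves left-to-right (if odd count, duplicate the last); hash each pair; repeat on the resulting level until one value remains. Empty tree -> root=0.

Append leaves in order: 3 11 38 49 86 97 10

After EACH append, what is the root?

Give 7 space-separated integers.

After append 3 (leaves=[3]):
  L0: [3]
  root=3
After append 11 (leaves=[3, 11]):
  L0: [3, 11]
  L1: h(3,11)=(3*31+11)%997=104 -> [104]
  root=104
After append 38 (leaves=[3, 11, 38]):
  L0: [3, 11, 38]
  L1: h(3,11)=(3*31+11)%997=104 h(38,38)=(38*31+38)%997=219 -> [104, 219]
  L2: h(104,219)=(104*31+219)%997=452 -> [452]
  root=452
After append 49 (leaves=[3, 11, 38, 49]):
  L0: [3, 11, 38, 49]
  L1: h(3,11)=(3*31+11)%997=104 h(38,49)=(38*31+49)%997=230 -> [104, 230]
  L2: h(104,230)=(104*31+230)%997=463 -> [463]
  root=463
After append 86 (leaves=[3, 11, 38, 49, 86]):
  L0: [3, 11, 38, 49, 86]
  L1: h(3,11)=(3*31+11)%997=104 h(38,49)=(38*31+49)%997=230 h(86,86)=(86*31+86)%997=758 -> [104, 230, 758]
  L2: h(104,230)=(104*31+230)%997=463 h(758,758)=(758*31+758)%997=328 -> [463, 328]
  L3: h(463,328)=(463*31+328)%997=723 -> [723]
  root=723
After append 97 (leaves=[3, 11, 38, 49, 86, 97]):
  L0: [3, 11, 38, 49, 86, 97]
  L1: h(3,11)=(3*31+11)%997=104 h(38,49)=(38*31+49)%997=230 h(86,97)=(86*31+97)%997=769 -> [104, 230, 769]
  L2: h(104,230)=(104*31+230)%997=463 h(769,769)=(769*31+769)%997=680 -> [463, 680]
  L3: h(463,680)=(463*31+680)%997=78 -> [78]
  root=78
After append 10 (leaves=[3, 11, 38, 49, 86, 97, 10]):
  L0: [3, 11, 38, 49, 86, 97, 10]
  L1: h(3,11)=(3*31+11)%997=104 h(38,49)=(38*31+49)%997=230 h(86,97)=(86*31+97)%997=769 h(10,10)=(10*31+10)%997=320 -> [104, 230, 769, 320]
  L2: h(104,230)=(104*31+230)%997=463 h(769,320)=(769*31+320)%997=231 -> [463, 231]
  L3: h(463,231)=(463*31+231)%997=626 -> [626]
  root=626

Answer: 3 104 452 463 723 78 626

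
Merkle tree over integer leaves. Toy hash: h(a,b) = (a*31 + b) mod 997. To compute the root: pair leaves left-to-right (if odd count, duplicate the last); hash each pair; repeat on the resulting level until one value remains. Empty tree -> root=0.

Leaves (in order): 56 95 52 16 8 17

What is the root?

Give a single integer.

L0: [56, 95, 52, 16, 8, 17]
L1: h(56,95)=(56*31+95)%997=834 h(52,16)=(52*31+16)%997=631 h(8,17)=(8*31+17)%997=265 -> [834, 631, 265]
L2: h(834,631)=(834*31+631)%997=563 h(265,265)=(265*31+265)%997=504 -> [563, 504]
L3: h(563,504)=(563*31+504)%997=11 -> [11]

Answer: 11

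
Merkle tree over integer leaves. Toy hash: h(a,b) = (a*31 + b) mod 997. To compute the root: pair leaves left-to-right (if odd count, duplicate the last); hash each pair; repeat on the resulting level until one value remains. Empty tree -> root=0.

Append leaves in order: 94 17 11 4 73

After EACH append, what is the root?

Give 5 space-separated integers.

After append 94 (leaves=[94]):
  L0: [94]
  root=94
After append 17 (leaves=[94, 17]):
  L0: [94, 17]
  L1: h(94,17)=(94*31+17)%997=937 -> [937]
  root=937
After append 11 (leaves=[94, 17, 11]):
  L0: [94, 17, 11]
  L1: h(94,17)=(94*31+17)%997=937 h(11,11)=(11*31+11)%997=352 -> [937, 352]
  L2: h(937,352)=(937*31+352)%997=486 -> [486]
  root=486
After append 4 (leaves=[94, 17, 11, 4]):
  L0: [94, 17, 11, 4]
  L1: h(94,17)=(94*31+17)%997=937 h(11,4)=(11*31+4)%997=345 -> [937, 345]
  L2: h(937,345)=(937*31+345)%997=479 -> [479]
  root=479
After append 73 (leaves=[94, 17, 11, 4, 73]):
  L0: [94, 17, 11, 4, 73]
  L1: h(94,17)=(94*31+17)%997=937 h(11,4)=(11*31+4)%997=345 h(73,73)=(73*31+73)%997=342 -> [937, 345, 342]
  L2: h(937,345)=(937*31+345)%997=479 h(342,342)=(342*31+342)%997=974 -> [479, 974]
  L3: h(479,974)=(479*31+974)%997=868 -> [868]
  root=868

Answer: 94 937 486 479 868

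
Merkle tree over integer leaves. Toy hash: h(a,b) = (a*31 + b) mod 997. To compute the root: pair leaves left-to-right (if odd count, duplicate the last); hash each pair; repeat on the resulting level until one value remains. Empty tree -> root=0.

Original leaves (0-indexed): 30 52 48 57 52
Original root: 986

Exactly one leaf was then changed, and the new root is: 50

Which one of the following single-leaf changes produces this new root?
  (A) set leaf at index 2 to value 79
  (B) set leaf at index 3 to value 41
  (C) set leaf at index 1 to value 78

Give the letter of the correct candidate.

Answer: C

Derivation:
Original leaves: [30, 52, 48, 57, 52]
Target new root: 50
Try each candidate change and compute the resulting root:
Candidate A: set leaf[2] = 79 -> leaves = [30, 52, 79, 57, 52]
  L0: [30, 52, 79, 57, 52]
  L1: h(30,52)=(30*31+52)%997=982 h(79,57)=(79*31+57)%997=512 h(52,52)=(52*31+52)%997=667 -> [982, 512, 667]
  L2: h(982,512)=(982*31+512)%997=47 h(667,667)=(667*31+667)%997=407 -> [47, 407]
  L3: h(47,407)=(47*31+407)%997=867 -> [867]
  root = 867 != target 50
Candidate B: set leaf[3] = 41 -> leaves = [30, 52, 48, 41, 52]
  L0: [30, 52, 48, 41, 52]
  L1: h(30,52)=(30*31+52)%997=982 h(48,41)=(48*31+41)%997=532 h(52,52)=(52*31+52)%997=667 -> [982, 532, 667]
  L2: h(982,532)=(982*31+532)%997=67 h(667,667)=(667*31+667)%997=407 -> [67, 407]
  L3: h(67,407)=(67*31+407)%997=490 -> [490]
  root = 490 != target 50
Candidate C: set leaf[1] = 78 -> leaves = [30, 78, 48, 57, 52]
  L0: [30, 78, 48, 57, 52]
  L1: h(30,78)=(30*31+78)%997=11 h(48,57)=(48*31+57)%997=548 h(52,52)=(52*31+52)%997=667 -> [11, 548, 667]
  L2: h(11,548)=(11*31+548)%997=889 h(667,667)=(667*31+667)%997=407 -> [889, 407]
  L3: h(889,407)=(889*31+407)%997=50 -> [50]
  root = 50 == target 50  ** MATCH **
Candidate C produces the target root.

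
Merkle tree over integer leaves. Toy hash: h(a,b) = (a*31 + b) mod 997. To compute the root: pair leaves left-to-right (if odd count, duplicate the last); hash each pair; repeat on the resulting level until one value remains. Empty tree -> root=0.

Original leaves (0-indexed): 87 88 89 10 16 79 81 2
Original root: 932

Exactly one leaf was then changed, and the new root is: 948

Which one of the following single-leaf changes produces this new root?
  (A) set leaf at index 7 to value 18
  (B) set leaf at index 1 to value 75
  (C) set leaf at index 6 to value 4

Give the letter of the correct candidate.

Original leaves: [87, 88, 89, 10, 16, 79, 81, 2]
Target new root: 948
Try each candidate change and compute the resulting root:
Candidate A: set leaf[7] = 18 -> leaves = [87, 88, 89, 10, 16, 79, 81, 18]
  L0: [87, 88, 89, 10, 16, 79, 81, 18]
  L1: h(87,88)=(87*31+88)%997=791 h(89,10)=(89*31+10)%997=775 h(16,79)=(16*31+79)%997=575 h(81,18)=(81*31+18)%997=535 -> [791, 775, 575, 535]
  L2: h(791,775)=(791*31+775)%997=371 h(575,535)=(575*31+535)%997=414 -> [371, 414]
  L3: h(371,414)=(371*31+414)%997=948 -> [948]
  root = 948 == target 948  ** MATCH **
Candidate B: set leaf[1] = 75 -> leaves = [87, 75, 89, 10, 16, 79, 81, 2]
  L0: [87, 75, 89, 10, 16, 79, 81, 2]
  L1: h(87,75)=(87*31+75)%997=778 h(89,10)=(89*31+10)%997=775 h(16,79)=(16*31+79)%997=575 h(81,2)=(81*31+2)%997=519 -> [778, 775, 575, 519]
  L2: h(778,775)=(778*31+775)%997=965 h(575,519)=(575*31+519)%997=398 -> [965, 398]
  L3: h(965,398)=(965*31+398)%997=403 -> [403]
  root = 403 != target 948
Candidate C: set leaf[6] = 4 -> leaves = [87, 88, 89, 10, 16, 79, 4, 2]
  L0: [87, 88, 89, 10, 16, 79, 4, 2]
  L1: h(87,88)=(87*31+88)%997=791 h(89,10)=(89*31+10)%997=775 h(16,79)=(16*31+79)%997=575 h(4,2)=(4*31+2)%997=126 -> [791, 775, 575, 126]
  L2: h(791,775)=(791*31+775)%997=371 h(575,126)=(575*31+126)%997=5 -> [371, 5]
  L3: h(371,5)=(371*31+5)%997=539 -> [539]
  root = 539 != target 948
Candidate A produces the target root.

Answer: A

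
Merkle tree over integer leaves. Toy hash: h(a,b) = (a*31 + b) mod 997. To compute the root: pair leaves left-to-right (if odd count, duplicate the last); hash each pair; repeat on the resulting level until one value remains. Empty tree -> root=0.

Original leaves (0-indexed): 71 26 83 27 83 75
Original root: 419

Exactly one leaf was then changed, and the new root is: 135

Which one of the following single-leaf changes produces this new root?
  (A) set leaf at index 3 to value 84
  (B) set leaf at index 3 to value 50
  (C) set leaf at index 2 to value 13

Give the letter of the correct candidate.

Original leaves: [71, 26, 83, 27, 83, 75]
Target new root: 135
Try each candidate change and compute the resulting root:
Candidate A: set leaf[3] = 84 -> leaves = [71, 26, 83, 84, 83, 75]
  L0: [71, 26, 83, 84, 83, 75]
  L1: h(71,26)=(71*31+26)%997=233 h(83,84)=(83*31+84)%997=663 h(83,75)=(83*31+75)%997=654 -> [233, 663, 654]
  L2: h(233,663)=(233*31+663)%997=907 h(654,654)=(654*31+654)%997=988 -> [907, 988]
  L3: h(907,988)=(907*31+988)%997=192 -> [192]
  root = 192 != target 135
Candidate B: set leaf[3] = 50 -> leaves = [71, 26, 83, 50, 83, 75]
  L0: [71, 26, 83, 50, 83, 75]
  L1: h(71,26)=(71*31+26)%997=233 h(83,50)=(83*31+50)%997=629 h(83,75)=(83*31+75)%997=654 -> [233, 629, 654]
  L2: h(233,629)=(233*31+629)%997=873 h(654,654)=(654*31+654)%997=988 -> [873, 988]
  L3: h(873,988)=(873*31+988)%997=135 -> [135]
  root = 135 == target 135  ** MATCH **
Candidate C: set leaf[2] = 13 -> leaves = [71, 26, 13, 27, 83, 75]
  L0: [71, 26, 13, 27, 83, 75]
  L1: h(71,26)=(71*31+26)%997=233 h(13,27)=(13*31+27)%997=430 h(83,75)=(83*31+75)%997=654 -> [233, 430, 654]
  L2: h(233,430)=(233*31+430)%997=674 h(654,654)=(654*31+654)%997=988 -> [674, 988]
  L3: h(674,988)=(674*31+988)%997=945 -> [945]
  root = 945 != target 135
Candidate B produces the target root.

Answer: B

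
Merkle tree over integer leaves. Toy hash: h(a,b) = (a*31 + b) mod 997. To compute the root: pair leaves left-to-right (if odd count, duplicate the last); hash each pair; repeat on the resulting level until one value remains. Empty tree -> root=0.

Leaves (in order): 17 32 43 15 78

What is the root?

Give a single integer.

Answer: 839

Derivation:
L0: [17, 32, 43, 15, 78]
L1: h(17,32)=(17*31+32)%997=559 h(43,15)=(43*31+15)%997=351 h(78,78)=(78*31+78)%997=502 -> [559, 351, 502]
L2: h(559,351)=(559*31+351)%997=731 h(502,502)=(502*31+502)%997=112 -> [731, 112]
L3: h(731,112)=(731*31+112)%997=839 -> [839]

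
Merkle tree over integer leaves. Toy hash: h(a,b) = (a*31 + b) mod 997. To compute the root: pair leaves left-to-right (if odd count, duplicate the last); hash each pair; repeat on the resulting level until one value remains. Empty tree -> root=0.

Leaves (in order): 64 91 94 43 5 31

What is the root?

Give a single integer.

L0: [64, 91, 94, 43, 5, 31]
L1: h(64,91)=(64*31+91)%997=81 h(94,43)=(94*31+43)%997=963 h(5,31)=(5*31+31)%997=186 -> [81, 963, 186]
L2: h(81,963)=(81*31+963)%997=483 h(186,186)=(186*31+186)%997=967 -> [483, 967]
L3: h(483,967)=(483*31+967)%997=985 -> [985]

Answer: 985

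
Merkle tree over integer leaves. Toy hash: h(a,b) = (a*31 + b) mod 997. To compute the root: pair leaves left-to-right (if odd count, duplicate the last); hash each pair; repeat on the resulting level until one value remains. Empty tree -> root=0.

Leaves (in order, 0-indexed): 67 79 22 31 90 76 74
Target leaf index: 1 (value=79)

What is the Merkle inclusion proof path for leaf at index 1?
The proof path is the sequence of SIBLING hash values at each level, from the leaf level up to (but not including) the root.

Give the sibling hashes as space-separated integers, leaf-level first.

Answer: 67 713 487

Derivation:
L0 (leaves): [67, 79, 22, 31, 90, 76, 74], target index=1
L1: h(67,79)=(67*31+79)%997=162 [pair 0] h(22,31)=(22*31+31)%997=713 [pair 1] h(90,76)=(90*31+76)%997=872 [pair 2] h(74,74)=(74*31+74)%997=374 [pair 3] -> [162, 713, 872, 374]
  Sibling for proof at L0: 67
L2: h(162,713)=(162*31+713)%997=750 [pair 0] h(872,374)=(872*31+374)%997=487 [pair 1] -> [750, 487]
  Sibling for proof at L1: 713
L3: h(750,487)=(750*31+487)%997=806 [pair 0] -> [806]
  Sibling for proof at L2: 487
Root: 806
Proof path (sibling hashes from leaf to root): [67, 713, 487]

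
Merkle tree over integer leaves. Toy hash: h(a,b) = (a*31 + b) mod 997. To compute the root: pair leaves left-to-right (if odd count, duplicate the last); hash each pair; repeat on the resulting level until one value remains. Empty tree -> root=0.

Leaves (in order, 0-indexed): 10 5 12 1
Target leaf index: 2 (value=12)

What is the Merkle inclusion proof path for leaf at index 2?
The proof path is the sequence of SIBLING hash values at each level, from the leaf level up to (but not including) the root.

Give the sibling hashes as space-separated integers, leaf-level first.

L0 (leaves): [10, 5, 12, 1], target index=2
L1: h(10,5)=(10*31+5)%997=315 [pair 0] h(12,1)=(12*31+1)%997=373 [pair 1] -> [315, 373]
  Sibling for proof at L0: 1
L2: h(315,373)=(315*31+373)%997=168 [pair 0] -> [168]
  Sibling for proof at L1: 315
Root: 168
Proof path (sibling hashes from leaf to root): [1, 315]

Answer: 1 315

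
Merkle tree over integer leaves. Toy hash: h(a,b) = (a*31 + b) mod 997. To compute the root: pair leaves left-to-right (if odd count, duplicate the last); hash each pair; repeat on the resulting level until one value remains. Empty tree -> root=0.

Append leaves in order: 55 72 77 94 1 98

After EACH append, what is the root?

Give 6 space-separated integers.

Answer: 55 780 722 739 5 118

Derivation:
After append 55 (leaves=[55]):
  L0: [55]
  root=55
After append 72 (leaves=[55, 72]):
  L0: [55, 72]
  L1: h(55,72)=(55*31+72)%997=780 -> [780]
  root=780
After append 77 (leaves=[55, 72, 77]):
  L0: [55, 72, 77]
  L1: h(55,72)=(55*31+72)%997=780 h(77,77)=(77*31+77)%997=470 -> [780, 470]
  L2: h(780,470)=(780*31+470)%997=722 -> [722]
  root=722
After append 94 (leaves=[55, 72, 77, 94]):
  L0: [55, 72, 77, 94]
  L1: h(55,72)=(55*31+72)%997=780 h(77,94)=(77*31+94)%997=487 -> [780, 487]
  L2: h(780,487)=(780*31+487)%997=739 -> [739]
  root=739
After append 1 (leaves=[55, 72, 77, 94, 1]):
  L0: [55, 72, 77, 94, 1]
  L1: h(55,72)=(55*31+72)%997=780 h(77,94)=(77*31+94)%997=487 h(1,1)=(1*31+1)%997=32 -> [780, 487, 32]
  L2: h(780,487)=(780*31+487)%997=739 h(32,32)=(32*31+32)%997=27 -> [739, 27]
  L3: h(739,27)=(739*31+27)%997=5 -> [5]
  root=5
After append 98 (leaves=[55, 72, 77, 94, 1, 98]):
  L0: [55, 72, 77, 94, 1, 98]
  L1: h(55,72)=(55*31+72)%997=780 h(77,94)=(77*31+94)%997=487 h(1,98)=(1*31+98)%997=129 -> [780, 487, 129]
  L2: h(780,487)=(780*31+487)%997=739 h(129,129)=(129*31+129)%997=140 -> [739, 140]
  L3: h(739,140)=(739*31+140)%997=118 -> [118]
  root=118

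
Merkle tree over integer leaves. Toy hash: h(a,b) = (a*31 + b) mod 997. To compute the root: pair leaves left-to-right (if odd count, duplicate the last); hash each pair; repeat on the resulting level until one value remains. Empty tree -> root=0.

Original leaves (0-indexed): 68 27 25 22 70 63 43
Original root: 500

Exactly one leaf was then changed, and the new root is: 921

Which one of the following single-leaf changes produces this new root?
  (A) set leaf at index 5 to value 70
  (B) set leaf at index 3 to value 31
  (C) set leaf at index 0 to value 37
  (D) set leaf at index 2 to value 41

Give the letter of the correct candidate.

Original leaves: [68, 27, 25, 22, 70, 63, 43]
Target new root: 921
Try each candidate change and compute the resulting root:
Candidate A: set leaf[5] = 70 -> leaves = [68, 27, 25, 22, 70, 70, 43]
  L0: [68, 27, 25, 22, 70, 70, 43]
  L1: h(68,27)=(68*31+27)%997=141 h(25,22)=(25*31+22)%997=797 h(70,70)=(70*31+70)%997=246 h(43,43)=(43*31+43)%997=379 -> [141, 797, 246, 379]
  L2: h(141,797)=(141*31+797)%997=183 h(246,379)=(246*31+379)%997=29 -> [183, 29]
  L3: h(183,29)=(183*31+29)%997=717 -> [717]
  root = 717 != target 921
Candidate B: set leaf[3] = 31 -> leaves = [68, 27, 25, 31, 70, 63, 43]
  L0: [68, 27, 25, 31, 70, 63, 43]
  L1: h(68,27)=(68*31+27)%997=141 h(25,31)=(25*31+31)%997=806 h(70,63)=(70*31+63)%997=239 h(43,43)=(43*31+43)%997=379 -> [141, 806, 239, 379]
  L2: h(141,806)=(141*31+806)%997=192 h(239,379)=(239*31+379)%997=809 -> [192, 809]
  L3: h(192,809)=(192*31+809)%997=779 -> [779]
  root = 779 != target 921
Candidate C: set leaf[0] = 37 -> leaves = [37, 27, 25, 22, 70, 63, 43]
  L0: [37, 27, 25, 22, 70, 63, 43]
  L1: h(37,27)=(37*31+27)%997=177 h(25,22)=(25*31+22)%997=797 h(70,63)=(70*31+63)%997=239 h(43,43)=(43*31+43)%997=379 -> [177, 797, 239, 379]
  L2: h(177,797)=(177*31+797)%997=302 h(239,379)=(239*31+379)%997=809 -> [302, 809]
  L3: h(302,809)=(302*31+809)%997=201 -> [201]
  root = 201 != target 921
Candidate D: set leaf[2] = 41 -> leaves = [68, 27, 41, 22, 70, 63, 43]
  L0: [68, 27, 41, 22, 70, 63, 43]
  L1: h(68,27)=(68*31+27)%997=141 h(41,22)=(41*31+22)%997=296 h(70,63)=(70*31+63)%997=239 h(43,43)=(43*31+43)%997=379 -> [141, 296, 239, 379]
  L2: h(141,296)=(141*31+296)%997=679 h(239,379)=(239*31+379)%997=809 -> [679, 809]
  L3: h(679,809)=(679*31+809)%997=921 -> [921]
  root = 921 == target 921  ** MATCH **
Candidate D produces the target root.

Answer: D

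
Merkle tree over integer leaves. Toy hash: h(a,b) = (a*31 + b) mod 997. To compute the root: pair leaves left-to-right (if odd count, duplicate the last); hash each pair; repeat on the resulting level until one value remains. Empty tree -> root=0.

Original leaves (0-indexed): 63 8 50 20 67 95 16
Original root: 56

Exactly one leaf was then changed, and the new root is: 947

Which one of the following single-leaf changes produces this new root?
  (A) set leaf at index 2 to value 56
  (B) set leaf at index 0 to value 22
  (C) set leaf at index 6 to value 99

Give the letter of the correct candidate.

Answer: B

Derivation:
Original leaves: [63, 8, 50, 20, 67, 95, 16]
Target new root: 947
Try each candidate change and compute the resulting root:
Candidate A: set leaf[2] = 56 -> leaves = [63, 8, 56, 20, 67, 95, 16]
  L0: [63, 8, 56, 20, 67, 95, 16]
  L1: h(63,8)=(63*31+8)%997=964 h(56,20)=(56*31+20)%997=759 h(67,95)=(67*31+95)%997=178 h(16,16)=(16*31+16)%997=512 -> [964, 759, 178, 512]
  L2: h(964,759)=(964*31+759)%997=733 h(178,512)=(178*31+512)%997=48 -> [733, 48]
  L3: h(733,48)=(733*31+48)%997=837 -> [837]
  root = 837 != target 947
Candidate B: set leaf[0] = 22 -> leaves = [22, 8, 50, 20, 67, 95, 16]
  L0: [22, 8, 50, 20, 67, 95, 16]
  L1: h(22,8)=(22*31+8)%997=690 h(50,20)=(50*31+20)%997=573 h(67,95)=(67*31+95)%997=178 h(16,16)=(16*31+16)%997=512 -> [690, 573, 178, 512]
  L2: h(690,573)=(690*31+573)%997=29 h(178,512)=(178*31+512)%997=48 -> [29, 48]
  L3: h(29,48)=(29*31+48)%997=947 -> [947]
  root = 947 == target 947  ** MATCH **
Candidate C: set leaf[6] = 99 -> leaves = [63, 8, 50, 20, 67, 95, 99]
  L0: [63, 8, 50, 20, 67, 95, 99]
  L1: h(63,8)=(63*31+8)%997=964 h(50,20)=(50*31+20)%997=573 h(67,95)=(67*31+95)%997=178 h(99,99)=(99*31+99)%997=177 -> [964, 573, 178, 177]
  L2: h(964,573)=(964*31+573)%997=547 h(178,177)=(178*31+177)%997=710 -> [547, 710]
  L3: h(547,710)=(547*31+710)%997=718 -> [718]
  root = 718 != target 947
Candidate B produces the target root.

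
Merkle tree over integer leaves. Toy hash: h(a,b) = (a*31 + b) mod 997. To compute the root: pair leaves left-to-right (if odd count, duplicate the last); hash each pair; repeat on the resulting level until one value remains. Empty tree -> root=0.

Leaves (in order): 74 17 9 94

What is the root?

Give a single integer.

Answer: 230

Derivation:
L0: [74, 17, 9, 94]
L1: h(74,17)=(74*31+17)%997=317 h(9,94)=(9*31+94)%997=373 -> [317, 373]
L2: h(317,373)=(317*31+373)%997=230 -> [230]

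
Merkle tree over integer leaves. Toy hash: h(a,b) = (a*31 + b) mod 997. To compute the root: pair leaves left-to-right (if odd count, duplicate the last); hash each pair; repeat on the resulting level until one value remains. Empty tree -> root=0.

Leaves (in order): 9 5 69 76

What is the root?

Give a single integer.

L0: [9, 5, 69, 76]
L1: h(9,5)=(9*31+5)%997=284 h(69,76)=(69*31+76)%997=221 -> [284, 221]
L2: h(284,221)=(284*31+221)%997=52 -> [52]

Answer: 52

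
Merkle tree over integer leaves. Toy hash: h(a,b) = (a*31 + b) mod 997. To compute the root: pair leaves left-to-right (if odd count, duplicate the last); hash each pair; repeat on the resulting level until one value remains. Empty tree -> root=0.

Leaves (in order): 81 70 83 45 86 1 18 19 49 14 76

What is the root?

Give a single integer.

L0: [81, 70, 83, 45, 86, 1, 18, 19, 49, 14, 76]
L1: h(81,70)=(81*31+70)%997=587 h(83,45)=(83*31+45)%997=624 h(86,1)=(86*31+1)%997=673 h(18,19)=(18*31+19)%997=577 h(49,14)=(49*31+14)%997=536 h(76,76)=(76*31+76)%997=438 -> [587, 624, 673, 577, 536, 438]
L2: h(587,624)=(587*31+624)%997=875 h(673,577)=(673*31+577)%997=503 h(536,438)=(536*31+438)%997=105 -> [875, 503, 105]
L3: h(875,503)=(875*31+503)%997=709 h(105,105)=(105*31+105)%997=369 -> [709, 369]
L4: h(709,369)=(709*31+369)%997=414 -> [414]

Answer: 414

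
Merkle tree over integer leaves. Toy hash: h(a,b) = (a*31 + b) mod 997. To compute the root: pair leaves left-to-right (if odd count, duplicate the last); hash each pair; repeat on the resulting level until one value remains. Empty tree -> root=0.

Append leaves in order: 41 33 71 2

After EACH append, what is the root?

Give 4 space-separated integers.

Answer: 41 307 822 753

Derivation:
After append 41 (leaves=[41]):
  L0: [41]
  root=41
After append 33 (leaves=[41, 33]):
  L0: [41, 33]
  L1: h(41,33)=(41*31+33)%997=307 -> [307]
  root=307
After append 71 (leaves=[41, 33, 71]):
  L0: [41, 33, 71]
  L1: h(41,33)=(41*31+33)%997=307 h(71,71)=(71*31+71)%997=278 -> [307, 278]
  L2: h(307,278)=(307*31+278)%997=822 -> [822]
  root=822
After append 2 (leaves=[41, 33, 71, 2]):
  L0: [41, 33, 71, 2]
  L1: h(41,33)=(41*31+33)%997=307 h(71,2)=(71*31+2)%997=209 -> [307, 209]
  L2: h(307,209)=(307*31+209)%997=753 -> [753]
  root=753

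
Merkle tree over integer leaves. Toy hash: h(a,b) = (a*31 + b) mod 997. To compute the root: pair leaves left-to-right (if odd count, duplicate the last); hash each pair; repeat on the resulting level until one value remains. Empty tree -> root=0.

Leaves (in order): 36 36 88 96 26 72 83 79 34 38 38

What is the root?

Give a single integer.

L0: [36, 36, 88, 96, 26, 72, 83, 79, 34, 38, 38]
L1: h(36,36)=(36*31+36)%997=155 h(88,96)=(88*31+96)%997=830 h(26,72)=(26*31+72)%997=878 h(83,79)=(83*31+79)%997=658 h(34,38)=(34*31+38)%997=95 h(38,38)=(38*31+38)%997=219 -> [155, 830, 878, 658, 95, 219]
L2: h(155,830)=(155*31+830)%997=650 h(878,658)=(878*31+658)%997=957 h(95,219)=(95*31+219)%997=173 -> [650, 957, 173]
L3: h(650,957)=(650*31+957)%997=170 h(173,173)=(173*31+173)%997=551 -> [170, 551]
L4: h(170,551)=(170*31+551)%997=836 -> [836]

Answer: 836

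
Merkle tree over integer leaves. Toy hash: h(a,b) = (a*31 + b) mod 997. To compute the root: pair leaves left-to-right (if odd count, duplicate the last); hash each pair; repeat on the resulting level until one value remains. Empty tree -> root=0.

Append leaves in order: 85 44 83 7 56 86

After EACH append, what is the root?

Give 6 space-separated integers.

After append 85 (leaves=[85]):
  L0: [85]
  root=85
After append 44 (leaves=[85, 44]):
  L0: [85, 44]
  L1: h(85,44)=(85*31+44)%997=685 -> [685]
  root=685
After append 83 (leaves=[85, 44, 83]):
  L0: [85, 44, 83]
  L1: h(85,44)=(85*31+44)%997=685 h(83,83)=(83*31+83)%997=662 -> [685, 662]
  L2: h(685,662)=(685*31+662)%997=960 -> [960]
  root=960
After append 7 (leaves=[85, 44, 83, 7]):
  L0: [85, 44, 83, 7]
  L1: h(85,44)=(85*31+44)%997=685 h(83,7)=(83*31+7)%997=586 -> [685, 586]
  L2: h(685,586)=(685*31+586)%997=884 -> [884]
  root=884
After append 56 (leaves=[85, 44, 83, 7, 56]):
  L0: [85, 44, 83, 7, 56]
  L1: h(85,44)=(85*31+44)%997=685 h(83,7)=(83*31+7)%997=586 h(56,56)=(56*31+56)%997=795 -> [685, 586, 795]
  L2: h(685,586)=(685*31+586)%997=884 h(795,795)=(795*31+795)%997=515 -> [884, 515]
  L3: h(884,515)=(884*31+515)%997=3 -> [3]
  root=3
After append 86 (leaves=[85, 44, 83, 7, 56, 86]):
  L0: [85, 44, 83, 7, 56, 86]
  L1: h(85,44)=(85*31+44)%997=685 h(83,7)=(83*31+7)%997=586 h(56,86)=(56*31+86)%997=825 -> [685, 586, 825]
  L2: h(685,586)=(685*31+586)%997=884 h(825,825)=(825*31+825)%997=478 -> [884, 478]
  L3: h(884,478)=(884*31+478)%997=963 -> [963]
  root=963

Answer: 85 685 960 884 3 963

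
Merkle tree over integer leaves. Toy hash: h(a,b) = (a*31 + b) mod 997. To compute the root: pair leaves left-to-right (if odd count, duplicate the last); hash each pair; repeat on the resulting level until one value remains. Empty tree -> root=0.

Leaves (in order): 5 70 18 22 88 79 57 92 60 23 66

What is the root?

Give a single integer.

Answer: 989

Derivation:
L0: [5, 70, 18, 22, 88, 79, 57, 92, 60, 23, 66]
L1: h(5,70)=(5*31+70)%997=225 h(18,22)=(18*31+22)%997=580 h(88,79)=(88*31+79)%997=813 h(57,92)=(57*31+92)%997=862 h(60,23)=(60*31+23)%997=886 h(66,66)=(66*31+66)%997=118 -> [225, 580, 813, 862, 886, 118]
L2: h(225,580)=(225*31+580)%997=576 h(813,862)=(813*31+862)%997=143 h(886,118)=(886*31+118)%997=665 -> [576, 143, 665]
L3: h(576,143)=(576*31+143)%997=53 h(665,665)=(665*31+665)%997=343 -> [53, 343]
L4: h(53,343)=(53*31+343)%997=989 -> [989]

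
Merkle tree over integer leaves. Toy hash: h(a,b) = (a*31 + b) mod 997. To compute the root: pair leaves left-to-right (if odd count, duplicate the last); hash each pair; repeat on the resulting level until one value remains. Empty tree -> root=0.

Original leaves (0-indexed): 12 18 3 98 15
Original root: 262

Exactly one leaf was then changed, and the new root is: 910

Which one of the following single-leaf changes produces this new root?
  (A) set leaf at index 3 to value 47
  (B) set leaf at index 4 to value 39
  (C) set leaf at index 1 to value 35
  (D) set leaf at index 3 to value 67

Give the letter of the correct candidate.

Original leaves: [12, 18, 3, 98, 15]
Target new root: 910
Try each candidate change and compute the resulting root:
Candidate A: set leaf[3] = 47 -> leaves = [12, 18, 3, 47, 15]
  L0: [12, 18, 3, 47, 15]
  L1: h(12,18)=(12*31+18)%997=390 h(3,47)=(3*31+47)%997=140 h(15,15)=(15*31+15)%997=480 -> [390, 140, 480]
  L2: h(390,140)=(390*31+140)%997=266 h(480,480)=(480*31+480)%997=405 -> [266, 405]
  L3: h(266,405)=(266*31+405)%997=675 -> [675]
  root = 675 != target 910
Candidate B: set leaf[4] = 39 -> leaves = [12, 18, 3, 98, 39]
  L0: [12, 18, 3, 98, 39]
  L1: h(12,18)=(12*31+18)%997=390 h(3,98)=(3*31+98)%997=191 h(39,39)=(39*31+39)%997=251 -> [390, 191, 251]
  L2: h(390,191)=(390*31+191)%997=317 h(251,251)=(251*31+251)%997=56 -> [317, 56]
  L3: h(317,56)=(317*31+56)%997=910 -> [910]
  root = 910 == target 910  ** MATCH **
Candidate C: set leaf[1] = 35 -> leaves = [12, 35, 3, 98, 15]
  L0: [12, 35, 3, 98, 15]
  L1: h(12,35)=(12*31+35)%997=407 h(3,98)=(3*31+98)%997=191 h(15,15)=(15*31+15)%997=480 -> [407, 191, 480]
  L2: h(407,191)=(407*31+191)%997=844 h(480,480)=(480*31+480)%997=405 -> [844, 405]
  L3: h(844,405)=(844*31+405)%997=647 -> [647]
  root = 647 != target 910
Candidate D: set leaf[3] = 67 -> leaves = [12, 18, 3, 67, 15]
  L0: [12, 18, 3, 67, 15]
  L1: h(12,18)=(12*31+18)%997=390 h(3,67)=(3*31+67)%997=160 h(15,15)=(15*31+15)%997=480 -> [390, 160, 480]
  L2: h(390,160)=(390*31+160)%997=286 h(480,480)=(480*31+480)%997=405 -> [286, 405]
  L3: h(286,405)=(286*31+405)%997=298 -> [298]
  root = 298 != target 910
Candidate B produces the target root.

Answer: B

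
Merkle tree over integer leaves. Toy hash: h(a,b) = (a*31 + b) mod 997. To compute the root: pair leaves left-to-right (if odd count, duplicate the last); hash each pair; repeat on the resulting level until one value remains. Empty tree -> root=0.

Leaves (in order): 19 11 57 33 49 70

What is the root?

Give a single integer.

L0: [19, 11, 57, 33, 49, 70]
L1: h(19,11)=(19*31+11)%997=600 h(57,33)=(57*31+33)%997=803 h(49,70)=(49*31+70)%997=592 -> [600, 803, 592]
L2: h(600,803)=(600*31+803)%997=460 h(592,592)=(592*31+592)%997=1 -> [460, 1]
L3: h(460,1)=(460*31+1)%997=303 -> [303]

Answer: 303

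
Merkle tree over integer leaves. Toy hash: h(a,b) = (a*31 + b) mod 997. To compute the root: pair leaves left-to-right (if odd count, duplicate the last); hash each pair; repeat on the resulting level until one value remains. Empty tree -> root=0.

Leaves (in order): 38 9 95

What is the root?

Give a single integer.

Answer: 954

Derivation:
L0: [38, 9, 95]
L1: h(38,9)=(38*31+9)%997=190 h(95,95)=(95*31+95)%997=49 -> [190, 49]
L2: h(190,49)=(190*31+49)%997=954 -> [954]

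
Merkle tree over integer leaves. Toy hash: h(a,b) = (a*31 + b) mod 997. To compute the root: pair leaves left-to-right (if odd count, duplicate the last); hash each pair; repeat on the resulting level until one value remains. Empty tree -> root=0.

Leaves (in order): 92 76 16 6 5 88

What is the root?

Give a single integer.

L0: [92, 76, 16, 6, 5, 88]
L1: h(92,76)=(92*31+76)%997=934 h(16,6)=(16*31+6)%997=502 h(5,88)=(5*31+88)%997=243 -> [934, 502, 243]
L2: h(934,502)=(934*31+502)%997=543 h(243,243)=(243*31+243)%997=797 -> [543, 797]
L3: h(543,797)=(543*31+797)%997=681 -> [681]

Answer: 681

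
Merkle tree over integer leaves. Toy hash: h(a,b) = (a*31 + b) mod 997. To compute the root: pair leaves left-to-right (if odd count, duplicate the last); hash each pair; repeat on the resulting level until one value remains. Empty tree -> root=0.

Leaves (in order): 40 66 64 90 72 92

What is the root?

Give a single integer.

Answer: 919

Derivation:
L0: [40, 66, 64, 90, 72, 92]
L1: h(40,66)=(40*31+66)%997=309 h(64,90)=(64*31+90)%997=80 h(72,92)=(72*31+92)%997=330 -> [309, 80, 330]
L2: h(309,80)=(309*31+80)%997=686 h(330,330)=(330*31+330)%997=590 -> [686, 590]
L3: h(686,590)=(686*31+590)%997=919 -> [919]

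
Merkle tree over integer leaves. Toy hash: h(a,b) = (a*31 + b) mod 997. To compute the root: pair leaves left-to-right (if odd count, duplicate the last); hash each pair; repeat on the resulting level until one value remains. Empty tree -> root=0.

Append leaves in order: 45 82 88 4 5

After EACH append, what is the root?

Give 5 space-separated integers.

After append 45 (leaves=[45]):
  L0: [45]
  root=45
After append 82 (leaves=[45, 82]):
  L0: [45, 82]
  L1: h(45,82)=(45*31+82)%997=480 -> [480]
  root=480
After append 88 (leaves=[45, 82, 88]):
  L0: [45, 82, 88]
  L1: h(45,82)=(45*31+82)%997=480 h(88,88)=(88*31+88)%997=822 -> [480, 822]
  L2: h(480,822)=(480*31+822)%997=747 -> [747]
  root=747
After append 4 (leaves=[45, 82, 88, 4]):
  L0: [45, 82, 88, 4]
  L1: h(45,82)=(45*31+82)%997=480 h(88,4)=(88*31+4)%997=738 -> [480, 738]
  L2: h(480,738)=(480*31+738)%997=663 -> [663]
  root=663
After append 5 (leaves=[45, 82, 88, 4, 5]):
  L0: [45, 82, 88, 4, 5]
  L1: h(45,82)=(45*31+82)%997=480 h(88,4)=(88*31+4)%997=738 h(5,5)=(5*31+5)%997=160 -> [480, 738, 160]
  L2: h(480,738)=(480*31+738)%997=663 h(160,160)=(160*31+160)%997=135 -> [663, 135]
  L3: h(663,135)=(663*31+135)%997=748 -> [748]
  root=748

Answer: 45 480 747 663 748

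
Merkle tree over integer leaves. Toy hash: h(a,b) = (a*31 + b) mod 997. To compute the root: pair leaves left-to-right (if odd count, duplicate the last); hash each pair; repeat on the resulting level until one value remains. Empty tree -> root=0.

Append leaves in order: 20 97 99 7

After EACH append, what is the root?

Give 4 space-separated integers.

Answer: 20 717 470 378

Derivation:
After append 20 (leaves=[20]):
  L0: [20]
  root=20
After append 97 (leaves=[20, 97]):
  L0: [20, 97]
  L1: h(20,97)=(20*31+97)%997=717 -> [717]
  root=717
After append 99 (leaves=[20, 97, 99]):
  L0: [20, 97, 99]
  L1: h(20,97)=(20*31+97)%997=717 h(99,99)=(99*31+99)%997=177 -> [717, 177]
  L2: h(717,177)=(717*31+177)%997=470 -> [470]
  root=470
After append 7 (leaves=[20, 97, 99, 7]):
  L0: [20, 97, 99, 7]
  L1: h(20,97)=(20*31+97)%997=717 h(99,7)=(99*31+7)%997=85 -> [717, 85]
  L2: h(717,85)=(717*31+85)%997=378 -> [378]
  root=378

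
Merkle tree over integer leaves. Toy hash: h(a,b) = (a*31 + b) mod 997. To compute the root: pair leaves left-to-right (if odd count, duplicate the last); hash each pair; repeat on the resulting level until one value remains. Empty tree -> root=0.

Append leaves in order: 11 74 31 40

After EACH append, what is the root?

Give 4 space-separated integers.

Answer: 11 415 896 905

Derivation:
After append 11 (leaves=[11]):
  L0: [11]
  root=11
After append 74 (leaves=[11, 74]):
  L0: [11, 74]
  L1: h(11,74)=(11*31+74)%997=415 -> [415]
  root=415
After append 31 (leaves=[11, 74, 31]):
  L0: [11, 74, 31]
  L1: h(11,74)=(11*31+74)%997=415 h(31,31)=(31*31+31)%997=992 -> [415, 992]
  L2: h(415,992)=(415*31+992)%997=896 -> [896]
  root=896
After append 40 (leaves=[11, 74, 31, 40]):
  L0: [11, 74, 31, 40]
  L1: h(11,74)=(11*31+74)%997=415 h(31,40)=(31*31+40)%997=4 -> [415, 4]
  L2: h(415,4)=(415*31+4)%997=905 -> [905]
  root=905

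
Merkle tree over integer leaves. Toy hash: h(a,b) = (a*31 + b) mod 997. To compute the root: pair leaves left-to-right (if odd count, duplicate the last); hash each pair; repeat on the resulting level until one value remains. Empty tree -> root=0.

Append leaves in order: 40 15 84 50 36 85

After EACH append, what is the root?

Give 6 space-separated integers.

Answer: 40 258 716 682 180 751

Derivation:
After append 40 (leaves=[40]):
  L0: [40]
  root=40
After append 15 (leaves=[40, 15]):
  L0: [40, 15]
  L1: h(40,15)=(40*31+15)%997=258 -> [258]
  root=258
After append 84 (leaves=[40, 15, 84]):
  L0: [40, 15, 84]
  L1: h(40,15)=(40*31+15)%997=258 h(84,84)=(84*31+84)%997=694 -> [258, 694]
  L2: h(258,694)=(258*31+694)%997=716 -> [716]
  root=716
After append 50 (leaves=[40, 15, 84, 50]):
  L0: [40, 15, 84, 50]
  L1: h(40,15)=(40*31+15)%997=258 h(84,50)=(84*31+50)%997=660 -> [258, 660]
  L2: h(258,660)=(258*31+660)%997=682 -> [682]
  root=682
After append 36 (leaves=[40, 15, 84, 50, 36]):
  L0: [40, 15, 84, 50, 36]
  L1: h(40,15)=(40*31+15)%997=258 h(84,50)=(84*31+50)%997=660 h(36,36)=(36*31+36)%997=155 -> [258, 660, 155]
  L2: h(258,660)=(258*31+660)%997=682 h(155,155)=(155*31+155)%997=972 -> [682, 972]
  L3: h(682,972)=(682*31+972)%997=180 -> [180]
  root=180
After append 85 (leaves=[40, 15, 84, 50, 36, 85]):
  L0: [40, 15, 84, 50, 36, 85]
  L1: h(40,15)=(40*31+15)%997=258 h(84,50)=(84*31+50)%997=660 h(36,85)=(36*31+85)%997=204 -> [258, 660, 204]
  L2: h(258,660)=(258*31+660)%997=682 h(204,204)=(204*31+204)%997=546 -> [682, 546]
  L3: h(682,546)=(682*31+546)%997=751 -> [751]
  root=751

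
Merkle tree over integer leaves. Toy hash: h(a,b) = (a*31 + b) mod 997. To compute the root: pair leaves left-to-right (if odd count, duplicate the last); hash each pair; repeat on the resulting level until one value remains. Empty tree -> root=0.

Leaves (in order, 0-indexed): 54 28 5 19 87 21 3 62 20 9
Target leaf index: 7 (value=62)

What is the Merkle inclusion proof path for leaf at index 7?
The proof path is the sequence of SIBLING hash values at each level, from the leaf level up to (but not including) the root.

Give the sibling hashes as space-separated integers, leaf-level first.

L0 (leaves): [54, 28, 5, 19, 87, 21, 3, 62, 20, 9], target index=7
L1: h(54,28)=(54*31+28)%997=705 [pair 0] h(5,19)=(5*31+19)%997=174 [pair 1] h(87,21)=(87*31+21)%997=724 [pair 2] h(3,62)=(3*31+62)%997=155 [pair 3] h(20,9)=(20*31+9)%997=629 [pair 4] -> [705, 174, 724, 155, 629]
  Sibling for proof at L0: 3
L2: h(705,174)=(705*31+174)%997=95 [pair 0] h(724,155)=(724*31+155)%997=665 [pair 1] h(629,629)=(629*31+629)%997=188 [pair 2] -> [95, 665, 188]
  Sibling for proof at L1: 724
L3: h(95,665)=(95*31+665)%997=619 [pair 0] h(188,188)=(188*31+188)%997=34 [pair 1] -> [619, 34]
  Sibling for proof at L2: 95
L4: h(619,34)=(619*31+34)%997=280 [pair 0] -> [280]
  Sibling for proof at L3: 34
Root: 280
Proof path (sibling hashes from leaf to root): [3, 724, 95, 34]

Answer: 3 724 95 34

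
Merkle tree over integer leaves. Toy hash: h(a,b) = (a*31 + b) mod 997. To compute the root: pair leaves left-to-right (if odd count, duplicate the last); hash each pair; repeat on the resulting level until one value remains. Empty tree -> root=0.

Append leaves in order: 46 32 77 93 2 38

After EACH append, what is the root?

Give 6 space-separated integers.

Answer: 46 461 803 819 518 673

Derivation:
After append 46 (leaves=[46]):
  L0: [46]
  root=46
After append 32 (leaves=[46, 32]):
  L0: [46, 32]
  L1: h(46,32)=(46*31+32)%997=461 -> [461]
  root=461
After append 77 (leaves=[46, 32, 77]):
  L0: [46, 32, 77]
  L1: h(46,32)=(46*31+32)%997=461 h(77,77)=(77*31+77)%997=470 -> [461, 470]
  L2: h(461,470)=(461*31+470)%997=803 -> [803]
  root=803
After append 93 (leaves=[46, 32, 77, 93]):
  L0: [46, 32, 77, 93]
  L1: h(46,32)=(46*31+32)%997=461 h(77,93)=(77*31+93)%997=486 -> [461, 486]
  L2: h(461,486)=(461*31+486)%997=819 -> [819]
  root=819
After append 2 (leaves=[46, 32, 77, 93, 2]):
  L0: [46, 32, 77, 93, 2]
  L1: h(46,32)=(46*31+32)%997=461 h(77,93)=(77*31+93)%997=486 h(2,2)=(2*31+2)%997=64 -> [461, 486, 64]
  L2: h(461,486)=(461*31+486)%997=819 h(64,64)=(64*31+64)%997=54 -> [819, 54]
  L3: h(819,54)=(819*31+54)%997=518 -> [518]
  root=518
After append 38 (leaves=[46, 32, 77, 93, 2, 38]):
  L0: [46, 32, 77, 93, 2, 38]
  L1: h(46,32)=(46*31+32)%997=461 h(77,93)=(77*31+93)%997=486 h(2,38)=(2*31+38)%997=100 -> [461, 486, 100]
  L2: h(461,486)=(461*31+486)%997=819 h(100,100)=(100*31+100)%997=209 -> [819, 209]
  L3: h(819,209)=(819*31+209)%997=673 -> [673]
  root=673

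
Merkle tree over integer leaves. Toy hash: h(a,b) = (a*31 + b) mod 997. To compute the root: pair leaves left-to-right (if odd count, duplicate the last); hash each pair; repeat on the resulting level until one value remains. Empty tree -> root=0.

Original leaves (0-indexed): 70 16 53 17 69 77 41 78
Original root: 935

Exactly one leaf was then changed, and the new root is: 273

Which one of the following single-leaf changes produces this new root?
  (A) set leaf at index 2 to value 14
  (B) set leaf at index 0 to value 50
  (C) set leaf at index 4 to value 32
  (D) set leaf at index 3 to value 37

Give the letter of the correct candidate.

Original leaves: [70, 16, 53, 17, 69, 77, 41, 78]
Target new root: 273
Try each candidate change and compute the resulting root:
Candidate A: set leaf[2] = 14 -> leaves = [70, 16, 14, 17, 69, 77, 41, 78]
  L0: [70, 16, 14, 17, 69, 77, 41, 78]
  L1: h(70,16)=(70*31+16)%997=192 h(14,17)=(14*31+17)%997=451 h(69,77)=(69*31+77)%997=222 h(41,78)=(41*31+78)%997=352 -> [192, 451, 222, 352]
  L2: h(192,451)=(192*31+451)%997=421 h(222,352)=(222*31+352)%997=255 -> [421, 255]
  L3: h(421,255)=(421*31+255)%997=345 -> [345]
  root = 345 != target 273
Candidate B: set leaf[0] = 50 -> leaves = [50, 16, 53, 17, 69, 77, 41, 78]
  L0: [50, 16, 53, 17, 69, 77, 41, 78]
  L1: h(50,16)=(50*31+16)%997=569 h(53,17)=(53*31+17)%997=663 h(69,77)=(69*31+77)%997=222 h(41,78)=(41*31+78)%997=352 -> [569, 663, 222, 352]
  L2: h(569,663)=(569*31+663)%997=356 h(222,352)=(222*31+352)%997=255 -> [356, 255]
  L3: h(356,255)=(356*31+255)%997=324 -> [324]
  root = 324 != target 273
Candidate C: set leaf[4] = 32 -> leaves = [70, 16, 53, 17, 32, 77, 41, 78]
  L0: [70, 16, 53, 17, 32, 77, 41, 78]
  L1: h(70,16)=(70*31+16)%997=192 h(53,17)=(53*31+17)%997=663 h(32,77)=(32*31+77)%997=72 h(41,78)=(41*31+78)%997=352 -> [192, 663, 72, 352]
  L2: h(192,663)=(192*31+663)%997=633 h(72,352)=(72*31+352)%997=590 -> [633, 590]
  L3: h(633,590)=(633*31+590)%997=273 -> [273]
  root = 273 == target 273  ** MATCH **
Candidate D: set leaf[3] = 37 -> leaves = [70, 16, 53, 37, 69, 77, 41, 78]
  L0: [70, 16, 53, 37, 69, 77, 41, 78]
  L1: h(70,16)=(70*31+16)%997=192 h(53,37)=(53*31+37)%997=683 h(69,77)=(69*31+77)%997=222 h(41,78)=(41*31+78)%997=352 -> [192, 683, 222, 352]
  L2: h(192,683)=(192*31+683)%997=653 h(222,352)=(222*31+352)%997=255 -> [653, 255]
  L3: h(653,255)=(653*31+255)%997=558 -> [558]
  root = 558 != target 273
Candidate C produces the target root.

Answer: C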